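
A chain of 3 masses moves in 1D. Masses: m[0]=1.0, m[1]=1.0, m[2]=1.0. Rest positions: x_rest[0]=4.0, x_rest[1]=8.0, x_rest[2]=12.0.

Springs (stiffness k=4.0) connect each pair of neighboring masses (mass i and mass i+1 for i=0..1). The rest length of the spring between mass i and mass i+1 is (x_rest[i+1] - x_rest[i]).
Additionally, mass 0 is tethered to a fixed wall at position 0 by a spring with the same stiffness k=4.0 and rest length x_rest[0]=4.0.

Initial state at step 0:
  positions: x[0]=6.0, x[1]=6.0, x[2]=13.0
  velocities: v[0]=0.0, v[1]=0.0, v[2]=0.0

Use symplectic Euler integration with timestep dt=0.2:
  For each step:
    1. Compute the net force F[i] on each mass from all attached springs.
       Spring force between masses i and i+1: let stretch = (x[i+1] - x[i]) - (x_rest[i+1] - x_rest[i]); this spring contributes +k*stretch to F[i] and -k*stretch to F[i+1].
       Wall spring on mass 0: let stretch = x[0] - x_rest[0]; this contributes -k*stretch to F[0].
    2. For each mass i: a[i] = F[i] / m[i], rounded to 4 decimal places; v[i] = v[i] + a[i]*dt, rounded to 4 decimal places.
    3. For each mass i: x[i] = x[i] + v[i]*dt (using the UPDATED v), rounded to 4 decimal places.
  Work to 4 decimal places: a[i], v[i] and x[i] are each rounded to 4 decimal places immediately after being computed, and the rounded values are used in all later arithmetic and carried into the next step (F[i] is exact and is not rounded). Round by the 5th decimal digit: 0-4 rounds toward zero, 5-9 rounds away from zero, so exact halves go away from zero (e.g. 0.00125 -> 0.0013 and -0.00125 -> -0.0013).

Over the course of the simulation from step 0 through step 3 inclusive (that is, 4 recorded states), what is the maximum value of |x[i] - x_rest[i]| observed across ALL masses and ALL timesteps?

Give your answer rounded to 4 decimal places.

Answer: 2.0832

Derivation:
Step 0: x=[6.0000 6.0000 13.0000] v=[0.0000 0.0000 0.0000]
Step 1: x=[5.0400 7.1200 12.5200] v=[-4.8000 5.6000 -2.4000]
Step 2: x=[3.6064 8.7712 11.8160] v=[-7.1680 8.2560 -3.5200]
Step 3: x=[2.4221 10.0832 11.2648] v=[-5.9213 6.5600 -2.7558]
Max displacement = 2.0832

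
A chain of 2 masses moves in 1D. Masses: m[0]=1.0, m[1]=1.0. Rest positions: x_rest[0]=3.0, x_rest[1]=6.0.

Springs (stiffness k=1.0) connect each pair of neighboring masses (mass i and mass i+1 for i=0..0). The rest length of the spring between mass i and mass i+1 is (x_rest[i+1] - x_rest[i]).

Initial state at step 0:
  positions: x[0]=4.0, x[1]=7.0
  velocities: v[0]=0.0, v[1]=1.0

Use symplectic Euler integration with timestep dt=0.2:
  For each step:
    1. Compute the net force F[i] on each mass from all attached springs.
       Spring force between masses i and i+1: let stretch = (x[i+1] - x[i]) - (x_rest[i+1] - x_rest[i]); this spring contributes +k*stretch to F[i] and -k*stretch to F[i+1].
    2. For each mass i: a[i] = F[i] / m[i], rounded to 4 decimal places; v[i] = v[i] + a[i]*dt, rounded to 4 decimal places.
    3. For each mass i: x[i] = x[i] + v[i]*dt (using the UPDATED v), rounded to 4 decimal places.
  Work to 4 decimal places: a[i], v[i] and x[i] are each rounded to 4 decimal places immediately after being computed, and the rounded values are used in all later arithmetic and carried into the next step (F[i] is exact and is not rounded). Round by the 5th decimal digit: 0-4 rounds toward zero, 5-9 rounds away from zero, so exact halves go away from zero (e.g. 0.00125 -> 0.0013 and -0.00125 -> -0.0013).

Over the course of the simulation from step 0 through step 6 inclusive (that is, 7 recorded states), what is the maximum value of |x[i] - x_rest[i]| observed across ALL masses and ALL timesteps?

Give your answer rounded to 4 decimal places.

Step 0: x=[4.0000 7.0000] v=[0.0000 1.0000]
Step 1: x=[4.0000 7.2000] v=[0.0000 1.0000]
Step 2: x=[4.0080 7.3920] v=[0.0400 0.9600]
Step 3: x=[4.0314 7.5686] v=[0.1168 0.8832]
Step 4: x=[4.0762 7.7238] v=[0.2242 0.7758]
Step 5: x=[4.1469 7.8531] v=[0.3537 0.6463]
Step 6: x=[4.2459 7.9541] v=[0.4949 0.5051]
Max displacement = 1.9541

Answer: 1.9541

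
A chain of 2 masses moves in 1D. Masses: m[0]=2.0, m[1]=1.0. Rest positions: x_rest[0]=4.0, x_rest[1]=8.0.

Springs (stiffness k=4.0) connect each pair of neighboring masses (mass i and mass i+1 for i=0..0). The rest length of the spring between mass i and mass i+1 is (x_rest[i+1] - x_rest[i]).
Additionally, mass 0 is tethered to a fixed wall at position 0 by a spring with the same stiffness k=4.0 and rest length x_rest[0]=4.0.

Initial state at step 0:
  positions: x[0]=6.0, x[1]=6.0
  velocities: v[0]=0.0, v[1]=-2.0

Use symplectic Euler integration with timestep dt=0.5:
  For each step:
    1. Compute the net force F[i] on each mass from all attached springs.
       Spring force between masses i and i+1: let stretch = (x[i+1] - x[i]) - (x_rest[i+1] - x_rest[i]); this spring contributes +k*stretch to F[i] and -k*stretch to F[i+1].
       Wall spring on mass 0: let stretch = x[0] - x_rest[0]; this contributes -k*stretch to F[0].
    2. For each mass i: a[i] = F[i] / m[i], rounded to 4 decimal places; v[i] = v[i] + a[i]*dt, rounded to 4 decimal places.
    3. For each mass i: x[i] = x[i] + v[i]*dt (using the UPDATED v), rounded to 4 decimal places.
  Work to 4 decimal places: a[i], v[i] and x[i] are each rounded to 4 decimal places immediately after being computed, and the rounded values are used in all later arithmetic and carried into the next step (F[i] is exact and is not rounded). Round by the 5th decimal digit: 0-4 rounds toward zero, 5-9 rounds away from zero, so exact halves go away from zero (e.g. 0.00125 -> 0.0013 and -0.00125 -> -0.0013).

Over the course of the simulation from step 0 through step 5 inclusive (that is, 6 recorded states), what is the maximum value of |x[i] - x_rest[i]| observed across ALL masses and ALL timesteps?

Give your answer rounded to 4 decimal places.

Step 0: x=[6.0000 6.0000] v=[0.0000 -2.0000]
Step 1: x=[3.0000 9.0000] v=[-6.0000 6.0000]
Step 2: x=[1.5000 10.0000] v=[-3.0000 2.0000]
Step 3: x=[3.5000 6.5000] v=[4.0000 -7.0000]
Step 4: x=[5.2500 4.0000] v=[3.5000 -5.0000]
Step 5: x=[3.7500 6.7500] v=[-3.0000 5.5000]
Max displacement = 4.0000

Answer: 4.0000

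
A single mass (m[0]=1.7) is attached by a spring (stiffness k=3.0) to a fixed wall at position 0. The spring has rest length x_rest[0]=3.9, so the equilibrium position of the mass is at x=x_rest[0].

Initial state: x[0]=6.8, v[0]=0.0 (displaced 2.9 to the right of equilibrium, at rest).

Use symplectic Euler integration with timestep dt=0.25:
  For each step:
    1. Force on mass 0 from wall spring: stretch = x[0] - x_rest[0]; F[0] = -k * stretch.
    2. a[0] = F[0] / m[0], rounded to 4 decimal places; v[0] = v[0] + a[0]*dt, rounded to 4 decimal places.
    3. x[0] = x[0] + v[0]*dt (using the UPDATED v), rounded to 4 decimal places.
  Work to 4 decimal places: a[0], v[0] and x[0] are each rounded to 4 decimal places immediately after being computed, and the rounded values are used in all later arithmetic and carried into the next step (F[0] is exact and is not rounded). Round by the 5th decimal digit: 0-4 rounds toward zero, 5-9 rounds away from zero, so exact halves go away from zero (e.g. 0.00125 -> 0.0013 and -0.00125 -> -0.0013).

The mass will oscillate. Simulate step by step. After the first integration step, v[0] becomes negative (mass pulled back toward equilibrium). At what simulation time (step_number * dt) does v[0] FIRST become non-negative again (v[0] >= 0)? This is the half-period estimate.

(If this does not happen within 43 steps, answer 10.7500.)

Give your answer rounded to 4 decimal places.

Answer: 2.5000

Derivation:
Step 0: x=[6.8000] v=[0.0000]
Step 1: x=[6.4802] v=[-1.2794]
Step 2: x=[5.8758] v=[-2.4177]
Step 3: x=[5.0535] v=[-3.2894]
Step 4: x=[4.1039] v=[-3.7983]
Step 5: x=[3.1318] v=[-3.8883]
Step 6: x=[2.2445] v=[-3.5494]
Step 7: x=[1.5398] v=[-2.8190]
Step 8: x=[1.0954] v=[-1.7777]
Step 9: x=[0.9603] v=[-0.5404]
Step 10: x=[1.1494] v=[0.7565]
First v>=0 after going negative at step 10, time=2.5000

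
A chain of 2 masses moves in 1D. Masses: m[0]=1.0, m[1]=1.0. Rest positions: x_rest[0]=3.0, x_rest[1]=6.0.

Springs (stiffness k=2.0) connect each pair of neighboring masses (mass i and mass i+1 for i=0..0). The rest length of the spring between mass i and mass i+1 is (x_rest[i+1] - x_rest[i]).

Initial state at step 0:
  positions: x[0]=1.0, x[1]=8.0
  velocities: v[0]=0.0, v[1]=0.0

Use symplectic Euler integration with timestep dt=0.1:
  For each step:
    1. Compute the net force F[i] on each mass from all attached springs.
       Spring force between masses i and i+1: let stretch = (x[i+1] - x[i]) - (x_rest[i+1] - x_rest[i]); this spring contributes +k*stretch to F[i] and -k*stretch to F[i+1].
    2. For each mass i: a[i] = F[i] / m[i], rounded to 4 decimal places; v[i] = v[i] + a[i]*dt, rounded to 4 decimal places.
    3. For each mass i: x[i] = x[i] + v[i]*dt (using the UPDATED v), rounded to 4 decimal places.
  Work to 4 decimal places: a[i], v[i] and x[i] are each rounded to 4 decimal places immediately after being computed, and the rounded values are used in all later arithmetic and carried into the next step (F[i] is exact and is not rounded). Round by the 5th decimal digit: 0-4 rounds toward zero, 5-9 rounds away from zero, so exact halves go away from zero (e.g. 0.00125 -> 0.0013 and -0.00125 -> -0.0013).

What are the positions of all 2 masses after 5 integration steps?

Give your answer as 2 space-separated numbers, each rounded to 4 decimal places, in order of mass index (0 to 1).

Step 0: x=[1.0000 8.0000] v=[0.0000 0.0000]
Step 1: x=[1.0800 7.9200] v=[0.8000 -0.8000]
Step 2: x=[1.2368 7.7632] v=[1.5680 -1.5680]
Step 3: x=[1.4641 7.5359] v=[2.2733 -2.2733]
Step 4: x=[1.7529 7.2471] v=[2.8877 -2.8877]
Step 5: x=[2.0916 6.9085] v=[3.3865 -3.3865]

Answer: 2.0916 6.9085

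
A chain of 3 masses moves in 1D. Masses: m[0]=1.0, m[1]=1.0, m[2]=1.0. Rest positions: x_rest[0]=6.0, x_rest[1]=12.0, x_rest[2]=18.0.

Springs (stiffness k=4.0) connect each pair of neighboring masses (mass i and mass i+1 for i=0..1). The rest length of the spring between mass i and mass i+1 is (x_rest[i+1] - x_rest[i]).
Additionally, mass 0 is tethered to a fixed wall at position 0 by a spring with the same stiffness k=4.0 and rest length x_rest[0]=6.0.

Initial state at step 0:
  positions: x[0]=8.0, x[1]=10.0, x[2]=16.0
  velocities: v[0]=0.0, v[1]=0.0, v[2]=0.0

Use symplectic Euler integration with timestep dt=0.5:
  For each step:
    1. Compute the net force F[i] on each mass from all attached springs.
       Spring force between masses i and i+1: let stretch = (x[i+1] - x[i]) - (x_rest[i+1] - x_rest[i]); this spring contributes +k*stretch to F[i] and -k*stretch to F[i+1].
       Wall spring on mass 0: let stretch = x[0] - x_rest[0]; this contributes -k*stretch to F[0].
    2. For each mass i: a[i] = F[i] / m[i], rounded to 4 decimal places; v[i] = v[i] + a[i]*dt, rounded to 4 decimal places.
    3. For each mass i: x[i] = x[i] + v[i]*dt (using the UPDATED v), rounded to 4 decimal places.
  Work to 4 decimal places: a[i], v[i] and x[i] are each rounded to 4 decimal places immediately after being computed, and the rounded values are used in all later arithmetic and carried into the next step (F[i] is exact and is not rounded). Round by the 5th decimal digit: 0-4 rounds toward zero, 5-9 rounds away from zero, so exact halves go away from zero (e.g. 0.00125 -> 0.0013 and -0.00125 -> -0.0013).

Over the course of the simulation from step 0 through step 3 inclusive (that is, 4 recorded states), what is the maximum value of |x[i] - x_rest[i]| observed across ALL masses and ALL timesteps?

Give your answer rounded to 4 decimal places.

Answer: 4.0000

Derivation:
Step 0: x=[8.0000 10.0000 16.0000] v=[0.0000 0.0000 0.0000]
Step 1: x=[2.0000 14.0000 16.0000] v=[-12.0000 8.0000 0.0000]
Step 2: x=[6.0000 8.0000 20.0000] v=[8.0000 -12.0000 8.0000]
Step 3: x=[6.0000 12.0000 18.0000] v=[0.0000 8.0000 -4.0000]
Max displacement = 4.0000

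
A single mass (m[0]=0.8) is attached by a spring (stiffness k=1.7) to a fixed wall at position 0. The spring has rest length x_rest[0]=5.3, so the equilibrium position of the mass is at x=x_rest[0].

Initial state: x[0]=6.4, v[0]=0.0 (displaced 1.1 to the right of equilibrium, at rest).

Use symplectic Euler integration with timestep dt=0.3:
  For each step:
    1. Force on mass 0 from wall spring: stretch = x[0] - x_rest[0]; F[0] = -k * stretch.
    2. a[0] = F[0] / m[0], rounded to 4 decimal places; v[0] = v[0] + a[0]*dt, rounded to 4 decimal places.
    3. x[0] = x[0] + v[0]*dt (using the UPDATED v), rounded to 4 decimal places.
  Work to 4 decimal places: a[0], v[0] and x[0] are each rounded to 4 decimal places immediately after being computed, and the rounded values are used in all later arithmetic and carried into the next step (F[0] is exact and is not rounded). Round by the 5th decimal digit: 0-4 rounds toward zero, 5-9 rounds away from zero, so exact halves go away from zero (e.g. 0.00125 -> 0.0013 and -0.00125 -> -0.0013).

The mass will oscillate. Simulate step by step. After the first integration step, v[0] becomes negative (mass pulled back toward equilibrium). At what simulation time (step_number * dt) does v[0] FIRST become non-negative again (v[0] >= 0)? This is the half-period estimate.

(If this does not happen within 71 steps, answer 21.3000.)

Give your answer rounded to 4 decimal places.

Answer: 2.4000

Derivation:
Step 0: x=[6.4000] v=[0.0000]
Step 1: x=[6.1896] v=[-0.7013]
Step 2: x=[5.8091] v=[-1.2684]
Step 3: x=[5.3312] v=[-1.5929]
Step 4: x=[4.8474] v=[-1.6128]
Step 5: x=[4.4501] v=[-1.3243]
Step 6: x=[4.2154] v=[-0.7825]
Step 7: x=[4.1881] v=[-0.0911]
Step 8: x=[4.3734] v=[0.6177]
First v>=0 after going negative at step 8, time=2.4000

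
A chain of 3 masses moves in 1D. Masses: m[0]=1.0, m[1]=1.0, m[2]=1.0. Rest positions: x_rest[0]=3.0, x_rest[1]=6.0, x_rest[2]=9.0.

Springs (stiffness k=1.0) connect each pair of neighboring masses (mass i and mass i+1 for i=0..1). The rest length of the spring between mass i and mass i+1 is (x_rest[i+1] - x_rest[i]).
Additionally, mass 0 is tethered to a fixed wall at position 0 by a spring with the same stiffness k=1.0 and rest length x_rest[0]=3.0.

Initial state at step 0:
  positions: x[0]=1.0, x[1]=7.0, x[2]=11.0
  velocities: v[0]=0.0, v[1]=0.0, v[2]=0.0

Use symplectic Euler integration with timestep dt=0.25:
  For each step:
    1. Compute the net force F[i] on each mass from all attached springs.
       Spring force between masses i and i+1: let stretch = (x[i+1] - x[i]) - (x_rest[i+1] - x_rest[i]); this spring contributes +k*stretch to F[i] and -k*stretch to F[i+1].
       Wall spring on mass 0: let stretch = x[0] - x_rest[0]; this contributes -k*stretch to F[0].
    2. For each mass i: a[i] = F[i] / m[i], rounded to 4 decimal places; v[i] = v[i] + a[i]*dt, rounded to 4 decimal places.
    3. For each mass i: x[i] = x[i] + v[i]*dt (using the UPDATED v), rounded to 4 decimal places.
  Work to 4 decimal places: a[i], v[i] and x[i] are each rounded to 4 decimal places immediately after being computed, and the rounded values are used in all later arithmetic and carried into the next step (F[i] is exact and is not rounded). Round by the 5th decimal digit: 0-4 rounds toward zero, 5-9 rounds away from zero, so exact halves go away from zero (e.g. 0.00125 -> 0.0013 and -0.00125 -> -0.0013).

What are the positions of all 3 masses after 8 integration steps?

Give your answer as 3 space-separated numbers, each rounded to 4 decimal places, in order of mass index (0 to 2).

Answer: 5.3863 6.4551 8.6928

Derivation:
Step 0: x=[1.0000 7.0000 11.0000] v=[0.0000 0.0000 0.0000]
Step 1: x=[1.3125 6.8750 10.9375] v=[1.2500 -0.5000 -0.2500]
Step 2: x=[1.8906 6.6563 10.8086] v=[2.3125 -0.8750 -0.5156]
Step 3: x=[2.6484 6.3992 10.6077] v=[3.0313 -1.0284 -0.8037]
Step 4: x=[3.4751 6.1707 10.3313] v=[3.3069 -0.9140 -1.1058]
Step 5: x=[4.2531 6.0338 9.9823] v=[3.1120 -0.5478 -1.3960]
Step 6: x=[4.8766 6.0323 9.5740] v=[2.4939 -0.0059 -1.6331]
Step 7: x=[5.2675 6.1800 9.1319] v=[1.5637 0.5906 -1.7685]
Step 8: x=[5.3863 6.4551 8.6928] v=[0.4750 1.1005 -1.7565]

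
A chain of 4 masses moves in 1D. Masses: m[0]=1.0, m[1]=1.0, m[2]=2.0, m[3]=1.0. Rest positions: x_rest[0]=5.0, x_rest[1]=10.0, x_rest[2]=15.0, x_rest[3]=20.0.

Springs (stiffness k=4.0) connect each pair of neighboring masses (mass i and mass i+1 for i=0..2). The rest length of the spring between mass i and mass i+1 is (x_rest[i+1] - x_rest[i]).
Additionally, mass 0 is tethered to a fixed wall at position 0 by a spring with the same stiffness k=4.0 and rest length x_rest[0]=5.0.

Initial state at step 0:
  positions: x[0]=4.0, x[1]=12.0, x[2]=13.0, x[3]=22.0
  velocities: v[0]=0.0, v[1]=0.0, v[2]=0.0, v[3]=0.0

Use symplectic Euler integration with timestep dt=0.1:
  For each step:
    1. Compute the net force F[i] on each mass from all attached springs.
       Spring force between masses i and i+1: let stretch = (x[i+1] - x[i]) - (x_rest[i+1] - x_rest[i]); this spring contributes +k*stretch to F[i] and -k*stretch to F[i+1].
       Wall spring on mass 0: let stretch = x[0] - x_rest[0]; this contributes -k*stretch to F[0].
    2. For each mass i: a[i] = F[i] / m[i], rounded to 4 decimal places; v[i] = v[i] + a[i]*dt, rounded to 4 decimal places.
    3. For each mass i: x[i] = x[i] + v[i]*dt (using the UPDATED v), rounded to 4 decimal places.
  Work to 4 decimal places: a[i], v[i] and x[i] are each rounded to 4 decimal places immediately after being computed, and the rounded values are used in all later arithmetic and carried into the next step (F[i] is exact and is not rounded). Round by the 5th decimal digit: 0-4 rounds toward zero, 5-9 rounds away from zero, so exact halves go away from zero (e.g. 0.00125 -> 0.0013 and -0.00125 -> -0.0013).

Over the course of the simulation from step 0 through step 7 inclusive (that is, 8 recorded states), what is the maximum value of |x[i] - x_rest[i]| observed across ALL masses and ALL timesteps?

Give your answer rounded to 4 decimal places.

Answer: 2.2396

Derivation:
Step 0: x=[4.0000 12.0000 13.0000 22.0000] v=[0.0000 0.0000 0.0000 0.0000]
Step 1: x=[4.1600 11.7200 13.1600 21.8400] v=[1.6000 -2.8000 1.6000 -1.6000]
Step 2: x=[4.4560 11.1952 13.4648 21.5328] v=[2.9600 -5.2480 3.0480 -3.0720]
Step 3: x=[4.8433 10.4916 13.8856 21.1029] v=[3.8733 -7.0358 4.2077 -4.2992]
Step 4: x=[5.2628 9.6979 14.3828 20.5843] v=[4.1953 -7.9375 4.9724 -5.1861]
Step 5: x=[5.6492 8.9141 14.9104 20.0176] v=[3.8642 -7.8376 5.2757 -5.6667]
Step 6: x=[5.9403 8.2396 15.4202 19.4466] v=[2.9105 -6.7450 5.0979 -5.7096]
Step 7: x=[6.0857 7.7604 15.8669 18.9146] v=[1.4541 -4.7925 4.4671 -5.3202]
Max displacement = 2.2396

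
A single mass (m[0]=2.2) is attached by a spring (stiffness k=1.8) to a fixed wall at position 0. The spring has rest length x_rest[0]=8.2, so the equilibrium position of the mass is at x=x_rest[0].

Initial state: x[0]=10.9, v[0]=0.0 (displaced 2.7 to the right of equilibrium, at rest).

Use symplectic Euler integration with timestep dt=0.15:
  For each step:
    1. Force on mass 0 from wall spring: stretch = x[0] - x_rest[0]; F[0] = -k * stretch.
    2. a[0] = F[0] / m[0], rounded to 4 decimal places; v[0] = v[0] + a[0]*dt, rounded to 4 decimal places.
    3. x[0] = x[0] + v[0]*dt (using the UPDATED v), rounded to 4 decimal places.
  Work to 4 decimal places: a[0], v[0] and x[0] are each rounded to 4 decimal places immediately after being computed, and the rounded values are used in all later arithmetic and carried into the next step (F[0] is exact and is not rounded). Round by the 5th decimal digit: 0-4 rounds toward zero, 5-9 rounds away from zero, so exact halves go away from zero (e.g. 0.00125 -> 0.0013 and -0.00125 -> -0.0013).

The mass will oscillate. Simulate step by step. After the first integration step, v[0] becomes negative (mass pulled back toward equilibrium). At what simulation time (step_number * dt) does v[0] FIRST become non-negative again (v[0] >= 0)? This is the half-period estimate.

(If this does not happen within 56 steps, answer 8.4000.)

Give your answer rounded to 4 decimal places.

Answer: 3.6000

Derivation:
Step 0: x=[10.9000] v=[0.0000]
Step 1: x=[10.8503] v=[-0.3314]
Step 2: x=[10.7518] v=[-0.6567]
Step 3: x=[10.6063] v=[-0.9699]
Step 4: x=[10.4165] v=[-1.2652]
Step 5: x=[10.1859] v=[-1.5372]
Step 6: x=[9.9188] v=[-1.7809]
Step 7: x=[9.6200] v=[-1.9918]
Step 8: x=[9.2951] v=[-2.1661]
Step 9: x=[8.9500] v=[-2.3005]
Step 10: x=[8.5911] v=[-2.3925]
Step 11: x=[8.2250] v=[-2.4405]
Step 12: x=[7.8585] v=[-2.4436]
Step 13: x=[7.4982] v=[-2.4017]
Step 14: x=[7.1509] v=[-2.3156]
Step 15: x=[6.8229] v=[-2.1868]
Step 16: x=[6.5202] v=[-2.0178]
Step 17: x=[6.2485] v=[-1.8116]
Step 18: x=[6.0127] v=[-1.5721]
Step 19: x=[5.8171] v=[-1.3037]
Step 20: x=[5.6654] v=[-1.0113]
Step 21: x=[5.5604] v=[-0.7002]
Step 22: x=[5.5040] v=[-0.3762]
Step 23: x=[5.4972] v=[-0.0453]
Step 24: x=[5.5402] v=[0.2864]
First v>=0 after going negative at step 24, time=3.6000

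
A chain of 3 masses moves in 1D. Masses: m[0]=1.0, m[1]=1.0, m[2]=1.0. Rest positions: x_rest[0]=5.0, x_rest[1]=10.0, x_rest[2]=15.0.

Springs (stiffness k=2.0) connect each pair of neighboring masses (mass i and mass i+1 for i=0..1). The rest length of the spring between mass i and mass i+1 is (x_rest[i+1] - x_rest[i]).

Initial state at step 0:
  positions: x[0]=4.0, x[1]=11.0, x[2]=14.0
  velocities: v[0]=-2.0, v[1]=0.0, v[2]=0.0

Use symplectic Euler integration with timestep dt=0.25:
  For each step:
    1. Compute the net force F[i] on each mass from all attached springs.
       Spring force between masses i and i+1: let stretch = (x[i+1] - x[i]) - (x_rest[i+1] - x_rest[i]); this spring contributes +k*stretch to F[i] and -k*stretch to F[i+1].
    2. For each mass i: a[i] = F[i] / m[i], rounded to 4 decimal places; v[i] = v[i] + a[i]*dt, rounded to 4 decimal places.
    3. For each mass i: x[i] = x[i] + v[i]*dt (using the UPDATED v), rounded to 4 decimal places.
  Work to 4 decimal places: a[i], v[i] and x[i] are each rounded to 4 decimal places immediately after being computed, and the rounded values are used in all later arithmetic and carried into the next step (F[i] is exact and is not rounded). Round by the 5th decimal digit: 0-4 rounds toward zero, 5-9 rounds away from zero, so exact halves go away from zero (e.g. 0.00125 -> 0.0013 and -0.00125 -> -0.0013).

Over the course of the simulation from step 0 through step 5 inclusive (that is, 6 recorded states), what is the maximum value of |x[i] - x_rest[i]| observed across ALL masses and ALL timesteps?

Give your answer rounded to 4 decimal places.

Step 0: x=[4.0000 11.0000 14.0000] v=[-2.0000 0.0000 0.0000]
Step 1: x=[3.7500 10.5000 14.2500] v=[-1.0000 -2.0000 1.0000]
Step 2: x=[3.7188 9.6250 14.6563] v=[-0.1250 -3.5000 1.6250]
Step 3: x=[3.8008 8.6406 15.0587] v=[0.3281 -3.9375 1.6094]
Step 4: x=[3.8628 7.8535 15.2838] v=[0.2480 -3.1484 0.9004]
Step 5: x=[3.7986 7.4964 15.2051] v=[-0.2567 -1.4286 -0.3148]
Max displacement = 2.5036

Answer: 2.5036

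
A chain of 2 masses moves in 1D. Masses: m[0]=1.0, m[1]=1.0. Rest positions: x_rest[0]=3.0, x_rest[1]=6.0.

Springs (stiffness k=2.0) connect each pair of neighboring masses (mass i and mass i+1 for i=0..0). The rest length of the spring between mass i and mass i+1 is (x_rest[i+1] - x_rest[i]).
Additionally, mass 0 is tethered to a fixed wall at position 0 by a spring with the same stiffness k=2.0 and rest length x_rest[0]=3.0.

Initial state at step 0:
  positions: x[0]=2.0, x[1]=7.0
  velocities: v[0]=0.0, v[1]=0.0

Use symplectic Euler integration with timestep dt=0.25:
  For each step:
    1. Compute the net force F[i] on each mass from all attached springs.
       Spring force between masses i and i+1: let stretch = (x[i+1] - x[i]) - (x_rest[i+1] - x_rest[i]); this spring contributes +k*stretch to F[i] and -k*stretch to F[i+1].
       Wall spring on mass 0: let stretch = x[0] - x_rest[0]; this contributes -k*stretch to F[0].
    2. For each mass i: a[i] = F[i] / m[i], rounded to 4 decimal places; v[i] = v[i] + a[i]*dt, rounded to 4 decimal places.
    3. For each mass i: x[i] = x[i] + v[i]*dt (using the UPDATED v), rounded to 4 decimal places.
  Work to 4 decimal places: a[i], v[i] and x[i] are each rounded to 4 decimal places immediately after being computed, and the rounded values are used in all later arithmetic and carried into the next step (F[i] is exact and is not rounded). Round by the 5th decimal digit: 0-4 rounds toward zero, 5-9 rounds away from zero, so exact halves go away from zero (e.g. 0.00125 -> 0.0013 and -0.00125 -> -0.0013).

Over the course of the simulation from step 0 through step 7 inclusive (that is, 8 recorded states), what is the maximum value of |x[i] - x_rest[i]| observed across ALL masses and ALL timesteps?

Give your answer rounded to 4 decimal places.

Answer: 1.2820

Derivation:
Step 0: x=[2.0000 7.0000] v=[0.0000 0.0000]
Step 1: x=[2.3750 6.7500] v=[1.5000 -1.0000]
Step 2: x=[3.0000 6.3281] v=[2.5000 -1.6875]
Step 3: x=[3.6660 5.8652] v=[2.6641 -1.8516]
Step 4: x=[4.1487 5.5024] v=[1.9307 -1.4512]
Step 5: x=[4.2820 5.3454] v=[0.5332 -0.6281]
Step 6: x=[4.0130 5.4305] v=[-1.0761 0.3402]
Step 7: x=[3.4195 5.7134] v=[-2.3739 1.1315]
Max displacement = 1.2820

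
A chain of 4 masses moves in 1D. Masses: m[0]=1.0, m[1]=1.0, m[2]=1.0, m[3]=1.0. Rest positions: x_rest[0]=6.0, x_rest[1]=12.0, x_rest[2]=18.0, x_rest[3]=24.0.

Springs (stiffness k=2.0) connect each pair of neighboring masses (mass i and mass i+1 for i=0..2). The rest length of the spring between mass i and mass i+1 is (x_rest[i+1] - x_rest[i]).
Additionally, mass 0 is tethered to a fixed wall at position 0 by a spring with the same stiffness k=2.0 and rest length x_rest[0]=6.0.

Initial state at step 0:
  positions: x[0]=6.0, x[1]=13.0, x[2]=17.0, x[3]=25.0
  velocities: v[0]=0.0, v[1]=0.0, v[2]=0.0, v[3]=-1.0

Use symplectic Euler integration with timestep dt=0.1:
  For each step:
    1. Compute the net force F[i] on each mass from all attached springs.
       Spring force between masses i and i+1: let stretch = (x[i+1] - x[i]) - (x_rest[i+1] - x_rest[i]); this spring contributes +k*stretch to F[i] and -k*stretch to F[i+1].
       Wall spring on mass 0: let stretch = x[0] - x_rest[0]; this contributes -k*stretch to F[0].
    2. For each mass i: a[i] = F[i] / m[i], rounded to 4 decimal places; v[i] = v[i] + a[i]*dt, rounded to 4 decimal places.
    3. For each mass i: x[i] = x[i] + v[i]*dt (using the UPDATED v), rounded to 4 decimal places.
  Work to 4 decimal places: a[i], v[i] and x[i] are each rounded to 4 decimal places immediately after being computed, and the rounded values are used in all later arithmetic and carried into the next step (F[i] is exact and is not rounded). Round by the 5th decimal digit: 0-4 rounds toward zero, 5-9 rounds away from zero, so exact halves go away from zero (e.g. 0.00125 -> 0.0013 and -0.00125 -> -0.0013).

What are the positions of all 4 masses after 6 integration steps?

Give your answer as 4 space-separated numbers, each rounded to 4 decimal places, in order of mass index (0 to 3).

Answer: 6.2935 12.0200 18.2804 23.7813

Derivation:
Step 0: x=[6.0000 13.0000 17.0000 25.0000] v=[0.0000 0.0000 0.0000 -1.0000]
Step 1: x=[6.0200 12.9400 17.0800 24.8600] v=[0.2000 -0.6000 0.8000 -1.4000]
Step 2: x=[6.0580 12.8244 17.2328 24.6844] v=[0.3800 -1.1560 1.5280 -1.7560]
Step 3: x=[6.1102 12.6616 17.4465 24.4798] v=[0.5217 -1.6276 2.1366 -2.0463]
Step 4: x=[6.1712 12.4635 17.7051 24.2545] v=[0.6099 -1.9809 2.5863 -2.2530]
Step 5: x=[6.2346 12.2444 17.9899 24.0182] v=[0.6341 -2.1910 2.8479 -2.3629]
Step 6: x=[6.2935 12.0200 18.2804 23.7813] v=[0.5891 -2.2439 2.9045 -2.3686]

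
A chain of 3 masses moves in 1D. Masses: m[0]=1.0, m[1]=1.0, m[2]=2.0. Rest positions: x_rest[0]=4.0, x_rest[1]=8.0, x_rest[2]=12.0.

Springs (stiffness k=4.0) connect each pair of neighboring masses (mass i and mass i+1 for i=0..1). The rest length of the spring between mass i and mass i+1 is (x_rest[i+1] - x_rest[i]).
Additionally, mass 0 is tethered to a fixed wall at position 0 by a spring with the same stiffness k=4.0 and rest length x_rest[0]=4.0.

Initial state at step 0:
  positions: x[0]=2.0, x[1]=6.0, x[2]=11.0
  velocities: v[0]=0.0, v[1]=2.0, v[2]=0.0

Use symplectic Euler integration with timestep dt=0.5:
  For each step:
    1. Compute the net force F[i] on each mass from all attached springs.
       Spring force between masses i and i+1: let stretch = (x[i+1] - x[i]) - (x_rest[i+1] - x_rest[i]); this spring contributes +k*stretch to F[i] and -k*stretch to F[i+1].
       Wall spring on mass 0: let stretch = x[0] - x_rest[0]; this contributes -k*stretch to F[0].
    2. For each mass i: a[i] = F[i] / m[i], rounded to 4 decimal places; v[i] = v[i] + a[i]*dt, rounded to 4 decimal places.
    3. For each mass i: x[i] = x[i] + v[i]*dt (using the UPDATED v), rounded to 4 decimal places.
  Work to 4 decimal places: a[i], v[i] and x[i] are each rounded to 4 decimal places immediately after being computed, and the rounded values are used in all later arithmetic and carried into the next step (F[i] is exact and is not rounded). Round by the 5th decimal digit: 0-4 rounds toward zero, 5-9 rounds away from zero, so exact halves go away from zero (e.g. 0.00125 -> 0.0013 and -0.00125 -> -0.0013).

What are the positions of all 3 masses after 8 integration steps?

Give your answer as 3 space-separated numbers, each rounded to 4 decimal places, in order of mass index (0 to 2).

Step 0: x=[2.0000 6.0000 11.0000] v=[0.0000 2.0000 0.0000]
Step 1: x=[4.0000 8.0000 10.5000] v=[4.0000 4.0000 -1.0000]
Step 2: x=[6.0000 8.5000 10.7500] v=[4.0000 1.0000 0.5000]
Step 3: x=[4.5000 8.7500 11.8750] v=[-3.0000 0.5000 2.2500]
Step 4: x=[2.7500 7.8750 13.4375] v=[-3.5000 -1.7500 3.1250]
Step 5: x=[3.3750 7.4375 14.2188] v=[1.2500 -0.8750 1.5625]
Step 6: x=[4.6875 9.7188 13.6094] v=[2.6250 4.5626 -1.2188]
Step 7: x=[6.3438 10.8594 13.0547] v=[3.3126 2.2812 -1.1094]
Step 8: x=[6.1719 9.6797 13.4024] v=[-0.3438 -2.3594 0.6953]

Answer: 6.1719 9.6797 13.4024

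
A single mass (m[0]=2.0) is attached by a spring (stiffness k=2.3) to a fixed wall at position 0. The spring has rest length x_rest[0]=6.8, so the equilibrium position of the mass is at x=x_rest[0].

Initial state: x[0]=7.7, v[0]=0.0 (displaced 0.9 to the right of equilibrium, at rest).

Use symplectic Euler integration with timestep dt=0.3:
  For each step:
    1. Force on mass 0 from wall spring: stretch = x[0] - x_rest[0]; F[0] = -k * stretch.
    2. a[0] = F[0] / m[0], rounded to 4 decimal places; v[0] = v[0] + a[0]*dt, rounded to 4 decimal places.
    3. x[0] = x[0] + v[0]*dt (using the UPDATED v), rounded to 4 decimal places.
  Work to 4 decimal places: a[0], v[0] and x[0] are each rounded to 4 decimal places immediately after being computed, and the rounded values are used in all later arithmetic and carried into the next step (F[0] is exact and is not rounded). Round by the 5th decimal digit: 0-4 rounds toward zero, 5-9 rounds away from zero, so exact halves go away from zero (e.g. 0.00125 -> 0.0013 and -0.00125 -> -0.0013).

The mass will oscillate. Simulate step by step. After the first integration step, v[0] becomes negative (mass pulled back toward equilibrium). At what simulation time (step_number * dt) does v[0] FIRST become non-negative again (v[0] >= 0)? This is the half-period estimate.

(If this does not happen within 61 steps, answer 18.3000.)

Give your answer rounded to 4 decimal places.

Answer: 3.0000

Derivation:
Step 0: x=[7.7000] v=[0.0000]
Step 1: x=[7.6069] v=[-0.3105]
Step 2: x=[7.4302] v=[-0.5889]
Step 3: x=[7.1883] v=[-0.8063]
Step 4: x=[6.9062] v=[-0.9403]
Step 5: x=[6.6131] v=[-0.9769]
Step 6: x=[6.3394] v=[-0.9124]
Step 7: x=[6.1134] v=[-0.7535]
Step 8: x=[5.9584] v=[-0.5166]
Step 9: x=[5.8905] v=[-0.2263]
Step 10: x=[5.9168] v=[0.0875]
First v>=0 after going negative at step 10, time=3.0000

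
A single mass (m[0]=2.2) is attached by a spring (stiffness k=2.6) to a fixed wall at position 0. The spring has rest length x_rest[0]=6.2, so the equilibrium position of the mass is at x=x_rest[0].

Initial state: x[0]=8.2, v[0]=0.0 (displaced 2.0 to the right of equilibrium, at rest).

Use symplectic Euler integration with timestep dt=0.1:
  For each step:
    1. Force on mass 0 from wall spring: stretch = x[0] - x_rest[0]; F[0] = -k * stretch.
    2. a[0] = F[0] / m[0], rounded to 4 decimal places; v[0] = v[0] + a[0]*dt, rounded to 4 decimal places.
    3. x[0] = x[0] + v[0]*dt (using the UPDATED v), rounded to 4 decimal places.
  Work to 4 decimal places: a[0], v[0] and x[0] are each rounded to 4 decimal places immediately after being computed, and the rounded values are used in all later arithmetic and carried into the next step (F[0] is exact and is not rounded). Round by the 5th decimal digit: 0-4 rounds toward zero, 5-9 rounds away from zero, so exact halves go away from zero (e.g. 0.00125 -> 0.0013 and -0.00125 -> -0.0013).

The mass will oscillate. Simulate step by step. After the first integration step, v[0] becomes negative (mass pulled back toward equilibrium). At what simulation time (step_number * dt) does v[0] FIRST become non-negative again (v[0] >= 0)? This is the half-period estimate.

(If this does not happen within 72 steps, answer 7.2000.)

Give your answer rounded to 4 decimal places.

Step 0: x=[8.2000] v=[0.0000]
Step 1: x=[8.1764] v=[-0.2364]
Step 2: x=[8.1294] v=[-0.4700]
Step 3: x=[8.0596] v=[-0.6980]
Step 4: x=[7.9678] v=[-0.9178]
Step 5: x=[7.8551] v=[-1.1267]
Step 6: x=[7.7229] v=[-1.3223]
Step 7: x=[7.5727] v=[-1.5023]
Step 8: x=[7.4063] v=[-1.6645]
Step 9: x=[7.2256] v=[-1.8071]
Step 10: x=[7.0328] v=[-1.9283]
Step 11: x=[6.8301] v=[-2.0267]
Step 12: x=[6.6200] v=[-2.1012]
Step 13: x=[6.4049] v=[-2.1508]
Step 14: x=[6.1874] v=[-2.1750]
Step 15: x=[5.9701] v=[-2.1735]
Step 16: x=[5.7555] v=[-2.1463]
Step 17: x=[5.5461] v=[-2.0938]
Step 18: x=[5.3445] v=[-2.0165]
Step 19: x=[5.1530] v=[-1.9154]
Step 20: x=[4.9738] v=[-1.7917]
Step 21: x=[4.8091] v=[-1.6468]
Step 22: x=[4.6609] v=[-1.4824]
Step 23: x=[4.5309] v=[-1.3005]
Step 24: x=[4.4206] v=[-1.1032]
Step 25: x=[4.3313] v=[-0.8929]
Step 26: x=[4.2641] v=[-0.6721]
Step 27: x=[4.2198] v=[-0.4433]
Step 28: x=[4.1989] v=[-0.2093]
Step 29: x=[4.2016] v=[0.0272]
First v>=0 after going negative at step 29, time=2.9000

Answer: 2.9000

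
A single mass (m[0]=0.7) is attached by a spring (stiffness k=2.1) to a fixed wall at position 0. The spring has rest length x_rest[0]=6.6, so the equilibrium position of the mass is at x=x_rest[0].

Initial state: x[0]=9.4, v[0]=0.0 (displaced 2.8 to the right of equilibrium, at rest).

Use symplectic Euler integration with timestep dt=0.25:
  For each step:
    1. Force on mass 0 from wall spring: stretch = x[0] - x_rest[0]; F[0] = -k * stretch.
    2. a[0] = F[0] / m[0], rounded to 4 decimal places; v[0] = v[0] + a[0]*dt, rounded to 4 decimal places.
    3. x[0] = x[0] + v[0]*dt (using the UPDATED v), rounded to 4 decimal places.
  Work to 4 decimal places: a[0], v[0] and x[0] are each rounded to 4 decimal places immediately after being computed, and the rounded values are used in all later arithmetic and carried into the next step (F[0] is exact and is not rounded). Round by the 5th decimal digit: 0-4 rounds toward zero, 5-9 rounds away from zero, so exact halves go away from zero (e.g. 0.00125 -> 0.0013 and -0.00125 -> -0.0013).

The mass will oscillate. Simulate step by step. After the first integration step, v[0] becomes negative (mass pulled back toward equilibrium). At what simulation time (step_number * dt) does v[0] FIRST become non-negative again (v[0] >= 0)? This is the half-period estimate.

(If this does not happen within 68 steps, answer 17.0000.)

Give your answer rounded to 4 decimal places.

Step 0: x=[9.4000] v=[0.0000]
Step 1: x=[8.8750] v=[-2.1000]
Step 2: x=[7.9234] v=[-3.8063]
Step 3: x=[6.7237] v=[-4.7989]
Step 4: x=[5.5008] v=[-4.8917]
Step 5: x=[4.4840] v=[-4.0673]
Step 6: x=[3.8639] v=[-2.4803]
Step 7: x=[3.7569] v=[-0.4282]
Step 8: x=[4.1829] v=[1.7041]
First v>=0 after going negative at step 8, time=2.0000

Answer: 2.0000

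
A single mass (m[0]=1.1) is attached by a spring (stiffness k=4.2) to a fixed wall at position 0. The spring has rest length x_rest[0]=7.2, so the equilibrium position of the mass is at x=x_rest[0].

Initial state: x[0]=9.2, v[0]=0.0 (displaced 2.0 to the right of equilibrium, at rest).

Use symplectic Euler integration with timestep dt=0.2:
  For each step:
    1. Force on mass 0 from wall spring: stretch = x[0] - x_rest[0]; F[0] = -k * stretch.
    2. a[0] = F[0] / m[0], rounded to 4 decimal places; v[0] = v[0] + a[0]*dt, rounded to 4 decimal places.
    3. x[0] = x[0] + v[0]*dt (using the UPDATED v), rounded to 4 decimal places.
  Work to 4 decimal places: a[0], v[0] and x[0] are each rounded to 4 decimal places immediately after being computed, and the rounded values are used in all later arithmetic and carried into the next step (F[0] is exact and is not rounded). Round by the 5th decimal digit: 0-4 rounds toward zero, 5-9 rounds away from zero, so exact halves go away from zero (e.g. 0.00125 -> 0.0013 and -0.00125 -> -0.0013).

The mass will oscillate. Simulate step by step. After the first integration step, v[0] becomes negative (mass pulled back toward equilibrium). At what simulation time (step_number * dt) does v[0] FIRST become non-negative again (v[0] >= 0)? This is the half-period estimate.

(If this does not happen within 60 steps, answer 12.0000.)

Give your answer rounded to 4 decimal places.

Step 0: x=[9.2000] v=[0.0000]
Step 1: x=[8.8945] v=[-1.5273]
Step 2: x=[8.3302] v=[-2.8213]
Step 3: x=[7.5933] v=[-3.6844]
Step 4: x=[6.7964] v=[-3.9847]
Step 5: x=[6.0611] v=[-3.6765]
Step 6: x=[5.4997] v=[-2.8068]
Step 7: x=[5.1980] v=[-1.5084]
Step 8: x=[5.2021] v=[0.0204]
First v>=0 after going negative at step 8, time=1.6000

Answer: 1.6000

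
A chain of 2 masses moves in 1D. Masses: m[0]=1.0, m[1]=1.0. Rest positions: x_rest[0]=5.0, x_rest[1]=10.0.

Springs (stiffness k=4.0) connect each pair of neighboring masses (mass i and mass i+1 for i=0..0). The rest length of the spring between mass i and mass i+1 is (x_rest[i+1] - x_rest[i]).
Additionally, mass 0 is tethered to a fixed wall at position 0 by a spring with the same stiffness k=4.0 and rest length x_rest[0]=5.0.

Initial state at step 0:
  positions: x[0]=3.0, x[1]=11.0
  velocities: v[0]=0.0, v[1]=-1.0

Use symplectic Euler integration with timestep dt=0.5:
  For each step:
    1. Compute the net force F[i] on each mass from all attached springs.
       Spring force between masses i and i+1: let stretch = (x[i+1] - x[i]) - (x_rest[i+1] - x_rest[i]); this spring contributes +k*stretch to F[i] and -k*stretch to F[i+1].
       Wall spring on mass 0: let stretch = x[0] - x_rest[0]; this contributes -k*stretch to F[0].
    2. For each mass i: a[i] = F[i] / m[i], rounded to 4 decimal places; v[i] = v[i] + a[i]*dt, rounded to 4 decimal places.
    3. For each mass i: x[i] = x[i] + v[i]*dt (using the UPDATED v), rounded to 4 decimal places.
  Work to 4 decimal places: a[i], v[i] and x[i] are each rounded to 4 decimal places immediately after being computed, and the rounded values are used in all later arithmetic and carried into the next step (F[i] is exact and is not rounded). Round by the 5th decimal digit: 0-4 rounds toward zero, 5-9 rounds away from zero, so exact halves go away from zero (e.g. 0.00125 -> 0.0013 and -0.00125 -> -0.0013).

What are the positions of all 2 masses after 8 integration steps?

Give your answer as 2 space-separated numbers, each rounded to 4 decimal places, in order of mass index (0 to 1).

Step 0: x=[3.0000 11.0000] v=[0.0000 -1.0000]
Step 1: x=[8.0000 7.5000] v=[10.0000 -7.0000]
Step 2: x=[4.5000 9.5000] v=[-7.0000 4.0000]
Step 3: x=[1.5000 11.5000] v=[-6.0000 4.0000]
Step 4: x=[7.0000 8.5000] v=[11.0000 -6.0000]
Step 5: x=[7.0000 9.0000] v=[0.0000 1.0000]
Step 6: x=[2.0000 12.5000] v=[-10.0000 7.0000]
Step 7: x=[5.5000 10.5000] v=[7.0000 -4.0000]
Step 8: x=[8.5000 8.5000] v=[6.0000 -4.0000]

Answer: 8.5000 8.5000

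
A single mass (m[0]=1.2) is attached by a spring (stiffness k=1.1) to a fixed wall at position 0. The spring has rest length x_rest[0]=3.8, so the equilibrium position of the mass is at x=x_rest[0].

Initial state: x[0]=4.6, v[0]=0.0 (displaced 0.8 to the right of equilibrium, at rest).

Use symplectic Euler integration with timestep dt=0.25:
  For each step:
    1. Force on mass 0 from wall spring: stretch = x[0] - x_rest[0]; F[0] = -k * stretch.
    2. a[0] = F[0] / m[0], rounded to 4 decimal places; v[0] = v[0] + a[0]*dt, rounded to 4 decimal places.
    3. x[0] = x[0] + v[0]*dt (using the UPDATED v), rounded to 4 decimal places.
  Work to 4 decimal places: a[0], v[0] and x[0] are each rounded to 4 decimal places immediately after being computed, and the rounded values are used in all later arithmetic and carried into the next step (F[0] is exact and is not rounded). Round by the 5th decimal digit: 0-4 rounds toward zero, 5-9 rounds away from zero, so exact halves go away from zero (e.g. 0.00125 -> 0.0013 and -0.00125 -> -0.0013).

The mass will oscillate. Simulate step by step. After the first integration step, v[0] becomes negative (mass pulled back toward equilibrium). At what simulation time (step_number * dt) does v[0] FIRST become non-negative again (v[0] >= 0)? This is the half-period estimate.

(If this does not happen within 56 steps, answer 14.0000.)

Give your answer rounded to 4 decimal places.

Step 0: x=[4.6000] v=[0.0000]
Step 1: x=[4.5542] v=[-0.1833]
Step 2: x=[4.4652] v=[-0.3562]
Step 3: x=[4.3380] v=[-0.5087]
Step 4: x=[4.1800] v=[-0.6320]
Step 5: x=[4.0002] v=[-0.7191]
Step 6: x=[3.8090] v=[-0.7650]
Step 7: x=[3.6172] v=[-0.7671]
Step 8: x=[3.4359] v=[-0.7252]
Step 9: x=[3.2755] v=[-0.6418]
Step 10: x=[3.1451] v=[-0.5216]
Step 11: x=[3.0522] v=[-0.3715]
Step 12: x=[3.0022] v=[-0.2001]
Step 13: x=[2.9979] v=[-0.0173]
Step 14: x=[3.0395] v=[0.1665]
First v>=0 after going negative at step 14, time=3.5000

Answer: 3.5000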